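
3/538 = 3/538 = 0.01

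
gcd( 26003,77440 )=1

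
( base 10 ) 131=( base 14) 95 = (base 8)203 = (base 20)6b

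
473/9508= 473/9508 = 0.05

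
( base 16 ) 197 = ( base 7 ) 1121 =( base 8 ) 627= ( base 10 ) 407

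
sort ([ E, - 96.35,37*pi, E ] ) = [  -  96.35,E,  E,37*pi]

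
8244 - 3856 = 4388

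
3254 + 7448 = 10702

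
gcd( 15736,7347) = 1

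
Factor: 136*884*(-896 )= - 2^12*7^1*13^1*17^2 = - 107720704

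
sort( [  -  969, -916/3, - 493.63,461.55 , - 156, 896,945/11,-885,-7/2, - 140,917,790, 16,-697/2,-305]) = [ - 969, - 885,-493.63  , - 697/2,-916/3,-305 , - 156,-140, - 7/2, 16, 945/11,461.55, 790, 896,917]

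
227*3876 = 879852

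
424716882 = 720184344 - 295467462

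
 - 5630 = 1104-6734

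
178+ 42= 220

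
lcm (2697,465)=13485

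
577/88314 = 577/88314 = 0.01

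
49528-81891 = -32363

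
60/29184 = 5/2432= 0.00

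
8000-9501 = - 1501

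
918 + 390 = 1308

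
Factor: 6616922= 2^1*13^1*157^1*1621^1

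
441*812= 358092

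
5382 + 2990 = 8372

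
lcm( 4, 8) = 8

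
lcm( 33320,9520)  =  66640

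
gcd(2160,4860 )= 540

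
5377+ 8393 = 13770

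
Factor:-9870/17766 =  - 5/9 = - 3^(  -  2)* 5^1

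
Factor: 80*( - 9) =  -720= -2^4*3^2* 5^1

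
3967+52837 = 56804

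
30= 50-20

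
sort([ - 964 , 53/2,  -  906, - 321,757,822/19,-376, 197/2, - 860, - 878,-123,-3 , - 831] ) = [-964, -906,  -  878, - 860, - 831,-376, - 321  , - 123, - 3, 53/2 , 822/19,  197/2 , 757]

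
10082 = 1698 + 8384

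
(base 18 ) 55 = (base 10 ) 95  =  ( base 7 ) 164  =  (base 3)10112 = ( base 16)5F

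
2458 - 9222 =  - 6764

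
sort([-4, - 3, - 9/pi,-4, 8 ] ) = [ - 4,  -  4,  -  3, - 9/pi,8 ]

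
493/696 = 17/24 = 0.71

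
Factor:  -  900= - 2^2*3^2*5^2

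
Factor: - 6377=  - 7^1*911^1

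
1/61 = 1/61= 0.02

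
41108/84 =10277/21 =489.38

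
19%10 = 9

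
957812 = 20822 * 46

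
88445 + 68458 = 156903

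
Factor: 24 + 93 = 3^2 * 13^1 = 117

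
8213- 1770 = 6443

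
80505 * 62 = 4991310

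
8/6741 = 8/6741=0.00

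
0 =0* (-5903 ) 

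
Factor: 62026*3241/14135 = 2^1 * 5^( - 1)*7^1*11^( - 1 )*257^( - 1)*463^1*31013^1 = 201026266/14135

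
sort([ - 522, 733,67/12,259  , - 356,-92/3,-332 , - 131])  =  [-522, - 356, - 332, - 131,-92/3, 67/12, 259,733 ] 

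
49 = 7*7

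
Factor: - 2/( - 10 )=1/5 = 5^( - 1 )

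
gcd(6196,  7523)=1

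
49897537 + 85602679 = 135500216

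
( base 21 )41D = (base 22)3fg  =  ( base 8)3406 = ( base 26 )2H4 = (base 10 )1798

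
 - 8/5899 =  - 1 + 5891/5899 = - 0.00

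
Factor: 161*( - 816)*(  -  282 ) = 2^5* 3^2*7^1*  17^1*23^1*47^1 = 37048032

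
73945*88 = 6507160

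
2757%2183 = 574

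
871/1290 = 871/1290 = 0.68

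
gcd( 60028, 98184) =4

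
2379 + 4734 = 7113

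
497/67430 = 497/67430 = 0.01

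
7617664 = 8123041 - 505377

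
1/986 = 1/986 = 0.00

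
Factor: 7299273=3^1*17^2*8419^1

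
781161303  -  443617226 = 337544077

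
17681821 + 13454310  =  31136131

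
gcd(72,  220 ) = 4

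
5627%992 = 667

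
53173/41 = 1296 + 37/41=1296.90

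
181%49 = 34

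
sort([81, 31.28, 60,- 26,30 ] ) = [-26, 30,31.28 , 60,81 ] 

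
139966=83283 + 56683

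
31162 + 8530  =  39692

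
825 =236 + 589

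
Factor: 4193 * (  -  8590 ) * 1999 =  - 71999722130 = - 2^1 * 5^1 * 7^1* 599^1*859^1 * 1999^1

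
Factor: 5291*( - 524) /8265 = -2^2*3^(-1)*5^(-1 ) * 11^1 * 13^1* 19^(-1)  *29^( - 1)*37^1* 131^1= -  2772484/8265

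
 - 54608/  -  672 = 81  +  11/42 = 81.26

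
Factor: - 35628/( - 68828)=3^1*2969^1*17207^( - 1)  =  8907/17207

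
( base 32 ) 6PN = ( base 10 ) 6967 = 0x1B37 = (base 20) H87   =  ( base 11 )5264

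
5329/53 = 5329/53   =  100.55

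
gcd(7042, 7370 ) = 2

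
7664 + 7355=15019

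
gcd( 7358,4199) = 13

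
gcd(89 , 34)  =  1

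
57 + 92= 149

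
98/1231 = 98/1231  =  0.08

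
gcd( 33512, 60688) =8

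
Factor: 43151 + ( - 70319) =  - 2^5*3^1*283^1 =-27168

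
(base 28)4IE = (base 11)2822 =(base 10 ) 3654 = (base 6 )24530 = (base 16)E46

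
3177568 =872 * 3644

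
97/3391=97/3391 = 0.03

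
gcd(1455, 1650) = 15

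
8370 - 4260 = 4110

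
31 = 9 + 22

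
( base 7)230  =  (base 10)119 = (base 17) 70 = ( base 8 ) 167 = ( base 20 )5j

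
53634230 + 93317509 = 146951739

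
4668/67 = 69 + 45/67 = 69.67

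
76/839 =76/839=0.09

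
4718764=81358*58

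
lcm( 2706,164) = 5412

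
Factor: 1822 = 2^1 * 911^1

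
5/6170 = 1/1234 = 0.00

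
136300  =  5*27260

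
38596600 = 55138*700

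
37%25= 12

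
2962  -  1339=1623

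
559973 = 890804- 330831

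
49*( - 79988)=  - 3919412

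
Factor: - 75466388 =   -  2^2*67^1*97^1*2903^1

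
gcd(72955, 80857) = 1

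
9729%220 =49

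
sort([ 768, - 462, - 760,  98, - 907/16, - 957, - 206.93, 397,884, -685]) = [ - 957, - 760, - 685,  -  462, - 206.93,  -  907/16, 98,397, 768, 884] 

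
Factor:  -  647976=- 2^3*3^1 * 7^2 * 19^1 * 29^1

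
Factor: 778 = 2^1*389^1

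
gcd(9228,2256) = 12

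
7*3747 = 26229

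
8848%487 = 82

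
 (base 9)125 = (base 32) 38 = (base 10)104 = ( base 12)88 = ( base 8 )150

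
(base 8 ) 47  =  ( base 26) 1D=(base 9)43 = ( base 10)39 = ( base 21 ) 1i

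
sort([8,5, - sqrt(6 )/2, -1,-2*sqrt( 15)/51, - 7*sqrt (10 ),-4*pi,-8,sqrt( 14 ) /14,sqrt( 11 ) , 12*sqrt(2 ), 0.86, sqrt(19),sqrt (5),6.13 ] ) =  [-7*sqrt( 10 ), - 4*pi,-8,  -  sqrt( 6 )/2,- 1, - 2*sqrt( 15) /51,sqrt( 14 )/14, 0.86,sqrt (5 ),sqrt( 11),  sqrt( 19),5,6.13, 8  ,  12  *  sqrt( 2)]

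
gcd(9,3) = 3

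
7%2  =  1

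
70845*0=0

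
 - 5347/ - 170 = 5347/170 = 31.45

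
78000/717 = 26000/239= 108.79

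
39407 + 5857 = 45264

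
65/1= 65= 65.00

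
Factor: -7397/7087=-13^1*19^( - 1 )*373^( - 1)*569^1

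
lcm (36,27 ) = 108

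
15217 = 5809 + 9408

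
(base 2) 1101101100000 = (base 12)4080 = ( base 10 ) 7008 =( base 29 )89j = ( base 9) 10546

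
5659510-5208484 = 451026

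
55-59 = -4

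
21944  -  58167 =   -  36223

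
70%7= 0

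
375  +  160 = 535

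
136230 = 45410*3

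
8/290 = 4/145 = 0.03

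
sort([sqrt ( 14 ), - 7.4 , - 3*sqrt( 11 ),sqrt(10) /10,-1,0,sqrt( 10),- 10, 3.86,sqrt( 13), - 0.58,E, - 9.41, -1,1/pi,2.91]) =[ - 10,-3 * sqrt( 11 ) , - 9.41, - 7.4, - 1, - 1, - 0.58, 0,sqrt(10 )/10,1/pi,E,  2.91, sqrt( 10 ), sqrt( 13) , sqrt( 14) , 3.86 ] 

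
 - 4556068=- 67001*68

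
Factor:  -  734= - 2^1*367^1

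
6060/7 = 6060/7 = 865.71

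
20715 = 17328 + 3387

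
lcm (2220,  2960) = 8880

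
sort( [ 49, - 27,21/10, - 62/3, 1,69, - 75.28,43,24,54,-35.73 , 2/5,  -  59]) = [ - 75.28, - 59,-35.73,  -  27, - 62/3 , 2/5 , 1,21/10 , 24,43,49,54,69]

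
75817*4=303268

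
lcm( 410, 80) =3280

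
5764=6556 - 792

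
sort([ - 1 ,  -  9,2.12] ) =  [ - 9, - 1, 2.12] 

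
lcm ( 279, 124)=1116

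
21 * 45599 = 957579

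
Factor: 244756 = 2^2*43^1*1423^1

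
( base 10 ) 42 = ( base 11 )39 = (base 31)1B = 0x2a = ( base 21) 20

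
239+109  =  348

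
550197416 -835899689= - 285702273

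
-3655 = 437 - 4092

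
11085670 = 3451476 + 7634194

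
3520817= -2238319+5759136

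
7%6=1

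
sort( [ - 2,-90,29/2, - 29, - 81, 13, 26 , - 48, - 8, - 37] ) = [  -  90, - 81, -48 , -37, - 29, - 8, - 2,13,29/2 , 26]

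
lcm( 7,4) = 28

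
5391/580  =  5391/580 =9.29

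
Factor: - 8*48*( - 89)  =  2^7*3^1*89^1 = 34176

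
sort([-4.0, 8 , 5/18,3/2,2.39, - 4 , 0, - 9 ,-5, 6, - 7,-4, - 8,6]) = [ - 9, - 8, - 7, - 5, - 4.0 , - 4, - 4, 0, 5/18,3/2,2.39, 6,6,8] 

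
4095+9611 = 13706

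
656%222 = 212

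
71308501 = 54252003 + 17056498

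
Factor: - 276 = - 2^2*3^1*23^1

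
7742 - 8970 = - 1228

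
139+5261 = 5400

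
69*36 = 2484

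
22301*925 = 20628425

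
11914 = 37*322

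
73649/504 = 73649/504 = 146.13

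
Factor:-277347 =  - 3^1* 7^1*47^1*281^1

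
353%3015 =353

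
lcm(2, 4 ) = 4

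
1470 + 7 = 1477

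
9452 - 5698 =3754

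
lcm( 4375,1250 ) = 8750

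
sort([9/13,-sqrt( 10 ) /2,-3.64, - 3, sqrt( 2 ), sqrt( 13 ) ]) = [ - 3.64,  -  3, - sqrt( 10 )/2,9/13 , sqrt(2 ), sqrt(13 )]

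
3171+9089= 12260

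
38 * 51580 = 1960040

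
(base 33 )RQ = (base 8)1625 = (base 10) 917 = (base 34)QX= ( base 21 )21E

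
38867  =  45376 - 6509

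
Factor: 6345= 3^3*5^1*47^1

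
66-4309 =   -  4243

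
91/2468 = 91/2468=0.04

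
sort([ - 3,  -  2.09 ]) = [ -3, -2.09] 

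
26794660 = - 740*( - 36209 ) 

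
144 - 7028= -6884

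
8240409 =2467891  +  5772518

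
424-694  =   - 270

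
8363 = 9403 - 1040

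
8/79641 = 8/79641 = 0.00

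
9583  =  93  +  9490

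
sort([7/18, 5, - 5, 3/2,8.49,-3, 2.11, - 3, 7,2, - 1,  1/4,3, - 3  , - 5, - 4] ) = [ - 5, - 5, - 4, - 3,-3, - 3,-1, 1/4, 7/18,  3/2,2, 2.11, 3,5,7,8.49] 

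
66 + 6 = 72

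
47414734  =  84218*563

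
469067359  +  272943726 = 742011085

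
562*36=20232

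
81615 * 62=5060130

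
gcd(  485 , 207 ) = 1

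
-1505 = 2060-3565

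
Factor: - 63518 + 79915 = 19^1*863^1 = 16397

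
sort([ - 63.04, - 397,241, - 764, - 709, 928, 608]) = [ - 764, - 709, - 397, - 63.04,  241, 608,928 ]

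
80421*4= 321684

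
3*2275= 6825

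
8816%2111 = 372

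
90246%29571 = 1533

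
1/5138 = 1/5138=0.00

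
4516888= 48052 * 94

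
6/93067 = 6/93067=0.00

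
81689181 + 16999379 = 98688560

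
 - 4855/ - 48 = 101  +  7/48=101.15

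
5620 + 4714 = 10334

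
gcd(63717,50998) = 1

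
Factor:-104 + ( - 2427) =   -  2531 =-2531^1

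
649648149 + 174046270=823694419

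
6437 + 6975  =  13412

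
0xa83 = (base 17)955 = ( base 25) 47g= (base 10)2691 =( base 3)10200200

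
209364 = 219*956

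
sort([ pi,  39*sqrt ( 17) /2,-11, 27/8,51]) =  [-11, pi, 27/8, 51,39 * sqrt( 17 )/2 ] 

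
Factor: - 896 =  - 2^7*7^1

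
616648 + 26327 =642975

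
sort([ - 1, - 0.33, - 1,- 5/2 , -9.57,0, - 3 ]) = [ - 9.57, - 3, - 5/2, - 1 , - 1, - 0.33, 0 ] 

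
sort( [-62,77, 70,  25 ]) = [ - 62, 25, 70,77]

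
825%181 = 101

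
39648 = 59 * 672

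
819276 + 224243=1043519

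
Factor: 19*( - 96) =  - 2^5*3^1*19^1 = - 1824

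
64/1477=64/1477 = 0.04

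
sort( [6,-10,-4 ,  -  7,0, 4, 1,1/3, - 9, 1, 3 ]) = [- 10,-9,- 7,  -  4, 0, 1/3, 1 , 1, 3, 4, 6] 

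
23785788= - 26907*(-884)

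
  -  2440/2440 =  - 1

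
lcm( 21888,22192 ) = 1597824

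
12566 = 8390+4176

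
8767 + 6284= 15051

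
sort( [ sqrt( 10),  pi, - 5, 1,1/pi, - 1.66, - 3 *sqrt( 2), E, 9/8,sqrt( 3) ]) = [ - 5, - 3 *sqrt( 2), - 1.66,1/pi,1, 9/8, sqrt( 3 ), E, pi, sqrt( 10) ]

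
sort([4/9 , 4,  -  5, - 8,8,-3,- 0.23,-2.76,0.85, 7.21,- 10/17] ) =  [-8, - 5 ,  -  3, -2.76, - 10/17, - 0.23, 4/9, 0.85 , 4, 7.21, 8] 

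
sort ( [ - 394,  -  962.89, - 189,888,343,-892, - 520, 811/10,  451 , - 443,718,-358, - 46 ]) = [ - 962.89, - 892, - 520, -443, - 394, - 358, - 189,-46, 811/10,343, 451, 718,888] 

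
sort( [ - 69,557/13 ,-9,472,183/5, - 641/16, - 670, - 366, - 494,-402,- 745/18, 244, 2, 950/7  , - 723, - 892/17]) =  [  -  723, - 670, - 494 , - 402, - 366,-69, - 892/17, - 745/18, - 641/16, - 9,2,183/5,557/13 , 950/7, 244,472] 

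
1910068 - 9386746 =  - 7476678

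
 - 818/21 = -818/21 =- 38.95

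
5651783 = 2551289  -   - 3100494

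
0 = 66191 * 0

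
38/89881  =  38/89881 = 0.00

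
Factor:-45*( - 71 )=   3195 = 3^2 * 5^1 * 71^1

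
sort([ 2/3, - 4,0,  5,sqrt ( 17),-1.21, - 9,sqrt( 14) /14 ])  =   [- 9,-4,  -  1.21,0,sqrt (14 ) /14,2/3,sqrt(17),5]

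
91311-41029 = 50282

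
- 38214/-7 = 38214/7 = 5459.14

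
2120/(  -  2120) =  - 1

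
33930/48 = 5655/8  =  706.88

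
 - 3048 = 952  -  4000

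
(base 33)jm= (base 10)649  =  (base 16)289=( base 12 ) 461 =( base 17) 243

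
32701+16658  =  49359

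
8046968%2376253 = 918209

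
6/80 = 3/40 = 0.07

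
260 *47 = 12220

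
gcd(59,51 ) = 1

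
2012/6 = 1006/3 = 335.33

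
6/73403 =6/73403 = 0.00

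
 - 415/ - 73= 415/73 = 5.68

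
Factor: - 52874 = -2^1*26437^1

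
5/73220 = 1/14644 = 0.00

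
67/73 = 67/73 = 0.92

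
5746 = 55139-49393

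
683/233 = 2 + 217/233 = 2.93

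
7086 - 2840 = 4246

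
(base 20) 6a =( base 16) 82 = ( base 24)5A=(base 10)130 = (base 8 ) 202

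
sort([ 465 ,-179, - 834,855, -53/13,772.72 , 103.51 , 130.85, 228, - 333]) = [-834 , - 333 , - 179, -53/13, 103.51 , 130.85,228 , 465,772.72,855] 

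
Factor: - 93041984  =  - 2^6 * 7^2 * 29669^1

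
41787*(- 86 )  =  -3593682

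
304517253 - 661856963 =-357339710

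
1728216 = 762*2268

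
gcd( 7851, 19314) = 3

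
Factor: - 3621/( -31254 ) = 2^( - 1 ) * 17^1*71^1*5209^( - 1)  =  1207/10418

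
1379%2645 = 1379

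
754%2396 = 754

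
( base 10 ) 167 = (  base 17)9E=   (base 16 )a7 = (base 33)52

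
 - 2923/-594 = 4  +  547/594 = 4.92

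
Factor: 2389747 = 2389747^1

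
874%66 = 16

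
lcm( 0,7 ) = 0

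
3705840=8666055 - 4960215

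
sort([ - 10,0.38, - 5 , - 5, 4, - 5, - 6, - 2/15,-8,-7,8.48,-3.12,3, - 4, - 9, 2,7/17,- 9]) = [ - 10,-9,-9, - 8, - 7, - 6 , - 5, - 5  , - 5, - 4, - 3.12 , - 2/15,0.38, 7/17,  2, 3 , 4,8.48 ]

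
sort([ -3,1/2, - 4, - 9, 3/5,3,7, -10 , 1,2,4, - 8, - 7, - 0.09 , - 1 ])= [-10,-9,- 8,-7, - 4 , - 3,-1, - 0.09,1/2, 3/5,1, 2, 3,4,7]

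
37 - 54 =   -  17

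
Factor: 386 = 2^1* 193^1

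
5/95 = 1/19 = 0.05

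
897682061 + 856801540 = 1754483601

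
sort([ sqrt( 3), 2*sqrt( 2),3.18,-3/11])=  [ - 3/11,sqrt ( 3 ), 2*sqrt( 2 ),3.18 ] 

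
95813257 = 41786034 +54027223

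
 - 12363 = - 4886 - 7477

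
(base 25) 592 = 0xD18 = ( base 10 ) 3352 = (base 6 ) 23304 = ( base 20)87c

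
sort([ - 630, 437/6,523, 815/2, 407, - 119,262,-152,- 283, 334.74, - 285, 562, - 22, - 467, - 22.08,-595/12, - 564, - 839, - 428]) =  [-839, - 630, - 564,-467, - 428, - 285,  -  283,-152,- 119, - 595/12, - 22.08, - 22,437/6,  262,  334.74,  407,  815/2, 523,562]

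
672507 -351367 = 321140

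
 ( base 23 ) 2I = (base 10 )64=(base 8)100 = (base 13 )4C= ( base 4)1000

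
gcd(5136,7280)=16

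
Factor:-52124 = - 2^2*83^1*157^1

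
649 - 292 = 357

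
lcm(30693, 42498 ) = 552474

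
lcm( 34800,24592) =1844400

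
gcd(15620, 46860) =15620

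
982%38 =32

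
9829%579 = 565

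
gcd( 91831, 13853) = 1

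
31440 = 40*786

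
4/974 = 2/487 = 0.00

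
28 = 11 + 17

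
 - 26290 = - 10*2629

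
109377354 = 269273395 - 159896041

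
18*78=1404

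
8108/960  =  2027/240 = 8.45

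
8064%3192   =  1680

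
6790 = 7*970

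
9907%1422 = 1375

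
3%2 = 1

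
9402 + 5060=14462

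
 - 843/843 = -1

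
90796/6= 15132 + 2/3=15132.67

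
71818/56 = 35909/28   =  1282.46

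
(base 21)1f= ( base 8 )44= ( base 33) 13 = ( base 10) 36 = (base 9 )40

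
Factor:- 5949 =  - 3^2*661^1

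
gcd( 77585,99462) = 1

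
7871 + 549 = 8420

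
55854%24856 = 6142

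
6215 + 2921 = 9136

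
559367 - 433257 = 126110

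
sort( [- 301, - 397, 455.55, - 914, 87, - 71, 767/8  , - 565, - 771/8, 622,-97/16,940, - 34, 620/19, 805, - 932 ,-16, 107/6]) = [ - 932, - 914,  -  565, - 397, - 301 , - 771/8, - 71, - 34, - 16 ,  -  97/16, 107/6,  620/19, 87, 767/8, 455.55, 622, 805,  940]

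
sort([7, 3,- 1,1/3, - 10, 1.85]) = [ - 10, - 1, 1/3,1.85,  3,7] 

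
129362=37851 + 91511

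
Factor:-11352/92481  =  - 2^3 * 11^1* 29^(  -  1 )*43^1 * 1063^( - 1 ) = -3784/30827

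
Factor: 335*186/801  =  2^1*3^( - 1)*5^1 *31^1*67^1 * 89^(  -  1 ) =20770/267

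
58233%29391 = 28842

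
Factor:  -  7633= - 17^1*449^1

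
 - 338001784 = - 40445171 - 297556613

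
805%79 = 15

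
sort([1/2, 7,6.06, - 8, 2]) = [ - 8, 1/2 , 2, 6.06, 7]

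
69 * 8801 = 607269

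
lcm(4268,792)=76824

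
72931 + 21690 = 94621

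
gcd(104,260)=52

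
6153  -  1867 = 4286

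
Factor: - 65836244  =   - 2^2*101^1*107^1*1523^1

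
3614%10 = 4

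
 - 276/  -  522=46/87 = 0.53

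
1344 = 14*96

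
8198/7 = 1171 + 1/7= 1171.14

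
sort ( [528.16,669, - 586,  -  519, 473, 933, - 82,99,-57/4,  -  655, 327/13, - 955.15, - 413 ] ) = [ - 955.15, - 655, -586, - 519, - 413, - 82,-57/4,  327/13  ,  99, 473, 528.16, 669, 933]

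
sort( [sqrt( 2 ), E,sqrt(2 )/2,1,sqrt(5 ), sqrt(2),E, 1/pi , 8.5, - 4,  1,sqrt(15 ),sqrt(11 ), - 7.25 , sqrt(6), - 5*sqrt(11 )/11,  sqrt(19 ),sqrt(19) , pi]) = [-7.25, - 4, - 5*sqrt(11) /11,1/pi , sqrt(2) /2,1,1, sqrt(2 ), sqrt(2 ), sqrt(5), sqrt( 6),E,E,pi,sqrt( 11 ), sqrt(15), sqrt(19),sqrt(19 ),8.5] 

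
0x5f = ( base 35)2p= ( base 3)10112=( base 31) 32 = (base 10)95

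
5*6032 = 30160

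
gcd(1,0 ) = 1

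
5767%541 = 357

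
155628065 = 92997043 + 62631022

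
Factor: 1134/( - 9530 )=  - 3^4*5^ ( - 1)*7^1*953^(- 1 ) = - 567/4765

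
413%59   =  0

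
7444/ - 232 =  - 1861/58 = - 32.09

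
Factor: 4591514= 2^1*587^1*3911^1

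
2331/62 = 2331/62   =  37.60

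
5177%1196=393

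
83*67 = 5561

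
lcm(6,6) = 6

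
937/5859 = 937/5859 = 0.16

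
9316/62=4658/31 = 150.26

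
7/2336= 7/2336=0.00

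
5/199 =5/199 = 0.03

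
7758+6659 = 14417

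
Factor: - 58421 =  - 11^1*47^1*113^1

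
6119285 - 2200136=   3919149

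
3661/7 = 523 =523.00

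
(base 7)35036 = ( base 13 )40c1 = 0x22F1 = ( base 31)99h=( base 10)8945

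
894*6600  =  5900400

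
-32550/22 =- 1480 + 5/11= -  1479.55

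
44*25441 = 1119404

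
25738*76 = 1956088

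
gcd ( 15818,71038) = 22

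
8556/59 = 8556/59 = 145.02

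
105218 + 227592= 332810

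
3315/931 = 3315/931 = 3.56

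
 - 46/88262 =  - 23/44131 =- 0.00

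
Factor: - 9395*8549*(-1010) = 2^1*5^2*83^1*101^1 * 103^1*1879^1 = 81121033550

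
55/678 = 55/678 = 0.08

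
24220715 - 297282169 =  - 273061454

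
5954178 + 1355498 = 7309676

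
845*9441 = 7977645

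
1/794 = 1/794 = 0.00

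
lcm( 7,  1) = 7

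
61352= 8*7669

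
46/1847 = 46/1847 = 0.02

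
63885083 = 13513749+50371334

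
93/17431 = 93/17431 = 0.01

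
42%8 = 2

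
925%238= 211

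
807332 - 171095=636237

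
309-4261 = - 3952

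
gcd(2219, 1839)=1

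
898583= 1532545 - 633962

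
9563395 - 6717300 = 2846095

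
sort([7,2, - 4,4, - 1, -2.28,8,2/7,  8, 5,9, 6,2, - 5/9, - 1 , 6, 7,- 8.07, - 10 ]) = [ - 10, -8.07, - 4,- 2.28, - 1, - 1,-5/9,2/7, 2,2,4, 5 , 6,6 , 7, 7,8,8,9 ] 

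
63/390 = 21/130 = 0.16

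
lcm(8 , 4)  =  8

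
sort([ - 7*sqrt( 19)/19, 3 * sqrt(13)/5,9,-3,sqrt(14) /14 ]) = [ - 3,-7*sqrt( 19)/19,sqrt(14 )/14,3*sqrt ( 13)/5, 9]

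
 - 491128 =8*( - 61391)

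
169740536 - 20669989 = 149070547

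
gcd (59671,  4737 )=1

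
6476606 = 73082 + 6403524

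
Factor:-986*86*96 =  - 8140416 =- 2^7*3^1*17^1 *29^1*43^1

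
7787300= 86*90550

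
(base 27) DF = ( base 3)111120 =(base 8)556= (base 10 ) 366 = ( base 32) be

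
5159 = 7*737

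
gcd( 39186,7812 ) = 126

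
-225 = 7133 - 7358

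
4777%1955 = 867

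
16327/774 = 16327/774 = 21.09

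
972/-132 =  - 81/11=-  7.36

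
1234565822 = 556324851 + 678240971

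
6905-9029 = -2124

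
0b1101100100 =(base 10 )868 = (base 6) 4004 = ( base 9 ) 1164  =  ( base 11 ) 71a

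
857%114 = 59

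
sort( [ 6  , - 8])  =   [ - 8,  6] 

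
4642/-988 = - 2321/494 = - 4.70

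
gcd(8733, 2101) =1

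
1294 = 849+445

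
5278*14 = 73892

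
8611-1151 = 7460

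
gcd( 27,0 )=27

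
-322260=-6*53710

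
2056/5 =2056/5 = 411.20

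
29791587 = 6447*4621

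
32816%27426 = 5390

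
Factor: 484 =2^2 * 11^2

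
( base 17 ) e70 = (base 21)997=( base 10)4165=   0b1000001000101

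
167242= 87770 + 79472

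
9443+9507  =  18950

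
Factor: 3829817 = 3829817^1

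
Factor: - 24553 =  - 43^1*571^1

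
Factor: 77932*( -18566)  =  -1446885512 = - 2^3*9283^1*19483^1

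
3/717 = 1/239 = 0.00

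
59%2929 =59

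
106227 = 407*261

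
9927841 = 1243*7987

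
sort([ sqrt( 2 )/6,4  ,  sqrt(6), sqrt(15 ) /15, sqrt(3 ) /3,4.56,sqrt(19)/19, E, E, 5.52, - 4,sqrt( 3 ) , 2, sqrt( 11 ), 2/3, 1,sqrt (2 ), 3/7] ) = [ - 4,sqrt(19)/19 , sqrt( 2)/6,sqrt(15 ) /15,3/7,sqrt(3) /3 , 2/3, 1, sqrt( 2 ), sqrt(3),2 , sqrt(6),E , E,sqrt(11),4,4.56,  5.52] 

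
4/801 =4/801  =  0.00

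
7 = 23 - 16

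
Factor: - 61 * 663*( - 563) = 3^1*13^1*17^1*61^1*563^1 = 22769409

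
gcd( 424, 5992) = 8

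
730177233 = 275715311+454461922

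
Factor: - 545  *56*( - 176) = 2^7*5^1 * 7^1*11^1*109^1=5371520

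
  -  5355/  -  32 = 167 + 11/32=167.34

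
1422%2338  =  1422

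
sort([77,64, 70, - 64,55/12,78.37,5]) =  [- 64, 55/12,5,64, 70,77,  78.37] 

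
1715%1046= 669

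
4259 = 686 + 3573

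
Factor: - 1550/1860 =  - 2^( - 1)*3^( - 1) *5^1 = - 5/6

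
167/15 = 11 + 2/15=11.13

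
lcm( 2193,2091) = 89913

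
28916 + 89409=118325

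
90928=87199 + 3729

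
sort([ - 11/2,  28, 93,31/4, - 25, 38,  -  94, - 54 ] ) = [ - 94, - 54, - 25, - 11/2,  31/4,28, 38 , 93]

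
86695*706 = 61206670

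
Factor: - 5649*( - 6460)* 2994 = 2^3*3^2*5^1 *7^1*17^1 *19^1*269^1*499^1 = 109258664760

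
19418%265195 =19418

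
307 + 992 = 1299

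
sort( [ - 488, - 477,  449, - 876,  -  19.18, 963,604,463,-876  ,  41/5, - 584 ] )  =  [ - 876, - 876, - 584, - 488, - 477, -19.18 , 41/5,  449,463  ,  604, 963] 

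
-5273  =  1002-6275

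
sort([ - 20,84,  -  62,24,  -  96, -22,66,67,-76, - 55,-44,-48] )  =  [ - 96, - 76 , - 62, - 55,-48, - 44,-22,  -  20,  24,  66,67,84] 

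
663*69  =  45747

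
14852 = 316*47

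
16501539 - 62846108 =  - 46344569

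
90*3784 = 340560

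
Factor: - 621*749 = -3^3*7^1* 23^1*107^1 = - 465129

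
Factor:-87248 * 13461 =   -  1174445328 = - 2^4*3^1*7^2*19^1*41^1*641^1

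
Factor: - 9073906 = - 2^1*19^1*89^1*2683^1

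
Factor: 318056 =2^3 * 83^1 * 479^1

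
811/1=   811   =  811.00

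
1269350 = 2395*530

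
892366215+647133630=1539499845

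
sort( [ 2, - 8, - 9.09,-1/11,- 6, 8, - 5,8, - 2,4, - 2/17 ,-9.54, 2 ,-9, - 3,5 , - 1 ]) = [ - 9.54 , - 9.09, - 9, - 8 , - 6, - 5, - 3, - 2, - 1, - 2/17, - 1/11, 2, 2,4, 5, 8, 8] 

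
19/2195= 19/2195 = 0.01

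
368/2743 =368/2743=0.13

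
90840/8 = 11355 = 11355.00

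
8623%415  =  323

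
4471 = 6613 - 2142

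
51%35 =16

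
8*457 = 3656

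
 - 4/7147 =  - 4/7147  =  - 0.00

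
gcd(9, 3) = 3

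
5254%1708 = 130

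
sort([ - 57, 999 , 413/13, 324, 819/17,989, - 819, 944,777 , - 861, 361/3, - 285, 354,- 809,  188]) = [ - 861, - 819, - 809, - 285, - 57,413/13,819/17 , 361/3, 188,324 , 354,777,944,989 , 999]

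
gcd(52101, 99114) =3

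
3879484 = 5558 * 698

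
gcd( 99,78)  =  3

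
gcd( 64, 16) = 16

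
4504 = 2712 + 1792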